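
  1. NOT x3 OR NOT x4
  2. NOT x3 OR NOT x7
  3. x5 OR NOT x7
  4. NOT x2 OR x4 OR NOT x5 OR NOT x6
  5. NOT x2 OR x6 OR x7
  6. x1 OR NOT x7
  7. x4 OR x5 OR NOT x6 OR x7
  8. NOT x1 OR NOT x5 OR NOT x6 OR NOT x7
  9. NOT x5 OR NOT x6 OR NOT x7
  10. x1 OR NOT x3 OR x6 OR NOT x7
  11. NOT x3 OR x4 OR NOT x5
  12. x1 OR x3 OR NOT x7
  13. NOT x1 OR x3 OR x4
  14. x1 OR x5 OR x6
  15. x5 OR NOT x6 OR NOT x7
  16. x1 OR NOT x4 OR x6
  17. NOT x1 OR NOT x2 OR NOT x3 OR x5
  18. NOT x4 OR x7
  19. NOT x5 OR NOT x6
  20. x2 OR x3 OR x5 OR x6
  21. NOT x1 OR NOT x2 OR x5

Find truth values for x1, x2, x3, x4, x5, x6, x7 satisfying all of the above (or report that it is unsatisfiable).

Set x1 = False.
  then (x1 OR NOT x7) forces x7 = False.
  then (NOT x4 OR x7) forces x4 = False.
Try x2 = True:
  (NOT x2 OR x6 OR x7) forces x6 = True.
  (NOT x2 OR x4 OR NOT x5 OR NOT x6) forces x5 = False.
  clause (x4 OR x5 OR NOT x6 OR x7) is falsified — backtrack.
So x2 = False.
Try x3 = True:
  (NOT x3 OR x4 OR NOT x5) forces x5 = False.
  (x4 OR x5 OR NOT x6 OR x7) forces x6 = False.
  clause (x1 OR x5 OR x6) is falsified — backtrack.
So x3 = False.
Set x5 = True.
  then (NOT x5 OR NOT x6) forces x6 = False.
All clauses satisfied.

x1=F, x2=F, x3=F, x4=F, x5=T, x6=F, x7=F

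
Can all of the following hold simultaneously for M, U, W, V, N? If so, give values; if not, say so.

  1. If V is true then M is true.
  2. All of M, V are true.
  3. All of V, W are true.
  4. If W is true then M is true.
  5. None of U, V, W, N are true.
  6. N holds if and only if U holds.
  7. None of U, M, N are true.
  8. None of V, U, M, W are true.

UNSATISFIABLE

Case M = True:
  Constraint (7) is violated (M=T) — contradiction.
Case M = False:
  Constraint (2) is violated (M=F) — contradiction.
Both cases fail — unsatisfiable.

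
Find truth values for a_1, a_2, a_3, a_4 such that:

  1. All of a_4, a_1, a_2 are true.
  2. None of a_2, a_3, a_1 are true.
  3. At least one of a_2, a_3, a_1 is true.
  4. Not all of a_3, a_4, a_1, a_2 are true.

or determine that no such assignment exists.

UNSATISFIABLE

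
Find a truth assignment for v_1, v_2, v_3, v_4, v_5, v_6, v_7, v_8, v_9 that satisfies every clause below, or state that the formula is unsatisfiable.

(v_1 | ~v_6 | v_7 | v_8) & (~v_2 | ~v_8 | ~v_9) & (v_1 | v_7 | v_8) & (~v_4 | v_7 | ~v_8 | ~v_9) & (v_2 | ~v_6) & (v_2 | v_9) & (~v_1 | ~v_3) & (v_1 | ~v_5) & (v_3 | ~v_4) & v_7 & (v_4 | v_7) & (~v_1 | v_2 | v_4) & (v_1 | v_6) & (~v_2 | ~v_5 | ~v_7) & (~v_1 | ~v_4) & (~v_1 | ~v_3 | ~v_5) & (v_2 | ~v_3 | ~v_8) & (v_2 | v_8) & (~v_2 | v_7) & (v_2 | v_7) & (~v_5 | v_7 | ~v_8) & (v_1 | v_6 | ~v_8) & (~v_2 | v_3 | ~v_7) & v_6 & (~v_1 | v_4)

v_1=F, v_2=T, v_3=T, v_4=T, v_5=F, v_6=T, v_7=T, v_8=T, v_9=F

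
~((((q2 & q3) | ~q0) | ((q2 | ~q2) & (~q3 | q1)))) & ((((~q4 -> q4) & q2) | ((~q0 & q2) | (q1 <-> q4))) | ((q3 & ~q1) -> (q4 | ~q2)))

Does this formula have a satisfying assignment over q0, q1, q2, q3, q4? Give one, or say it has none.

q0: True, q1: False, q2: False, q3: True, q4: True

  ~((((q2 & q3) | ~q0) | ((q2 | ~q2) & (~q3 | q1)))) = True
    ((q2 & q3) | ~q0) | ((q2 | ~q2) & (~q3 | q1)) = False
      (q2 & q3) | ~q0 = False
        q2 & q3 = False
        ~q0 = False
      (q2 | ~q2) & (~q3 | q1) = False
        q2 | ~q2 = True
          ~q2 = True
        ~q3 | q1 = False
          ~q3 = False
  (((~q4 -> q4) & q2) | ((~q0 & q2) | (q1 <-> q4))) | ((q3 & ~q1) -> (q4 | ~q2)) = True
    ((~q4 -> q4) & q2) | ((~q0 & q2) | (q1 <-> q4)) = False
      (~q4 -> q4) & q2 = False
        ~q4 -> q4 = True
          ~q4 = False
      (~q0 & q2) | (q1 <-> q4) = False
        ~q0 & q2 = False
          ~q0 = False
        q1 <-> q4 = False
    (q3 & ~q1) -> (q4 | ~q2) = True
      q3 & ~q1 = True
        ~q1 = True
      q4 | ~q2 = True
        ~q2 = True
Both conjuncts True, so the formula holds.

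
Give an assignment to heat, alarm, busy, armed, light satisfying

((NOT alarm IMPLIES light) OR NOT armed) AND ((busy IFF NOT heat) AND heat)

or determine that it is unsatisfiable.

heat = True, alarm = True, busy = False, armed = False, light = True

  (NOT alarm IMPLIES light) OR NOT armed = True
    NOT alarm IMPLIES light = True
      NOT alarm = False
    NOT armed = True
  (busy IFF NOT heat) AND heat = True
    busy IFF NOT heat = True
      NOT heat = False
Both conjuncts True, so the formula holds.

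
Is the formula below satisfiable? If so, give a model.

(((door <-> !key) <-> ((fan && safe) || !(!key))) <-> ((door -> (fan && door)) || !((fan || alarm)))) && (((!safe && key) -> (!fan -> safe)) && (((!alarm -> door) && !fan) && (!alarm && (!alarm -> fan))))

Unsatisfiable

Case fan = True: the conjunct !fan is False.
Case fan = False: the formula simplifies to (((door <-> !key) <-> !(!key)) <-> (!door || !alarm)) && (((!safe && key) -> safe) && ((!alarm -> door) && (!alarm && alarm))).
  alarm = True: the conjunct !alarm is False.
  alarm = False: the conjunct alarm is False.
Both cases fail — unsatisfiable.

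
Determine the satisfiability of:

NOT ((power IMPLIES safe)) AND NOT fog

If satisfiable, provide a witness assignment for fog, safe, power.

fog = False, safe = False, power = True

  NOT ((power IMPLIES safe)) = True
    power IMPLIES safe = False
  NOT fog = True
Both conjuncts True, so the formula holds.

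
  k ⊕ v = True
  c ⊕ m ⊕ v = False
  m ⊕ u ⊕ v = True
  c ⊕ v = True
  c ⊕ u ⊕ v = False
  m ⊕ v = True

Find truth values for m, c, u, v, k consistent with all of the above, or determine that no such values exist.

Adding constraints 3, 4, 5, 6 mod 2: every variable appears an even number of times on the left, so the left side is 0.
But the right sides sum to 1 (mod 2). 0 ≠ 1 — the system is inconsistent.

The formula is unsatisfiable.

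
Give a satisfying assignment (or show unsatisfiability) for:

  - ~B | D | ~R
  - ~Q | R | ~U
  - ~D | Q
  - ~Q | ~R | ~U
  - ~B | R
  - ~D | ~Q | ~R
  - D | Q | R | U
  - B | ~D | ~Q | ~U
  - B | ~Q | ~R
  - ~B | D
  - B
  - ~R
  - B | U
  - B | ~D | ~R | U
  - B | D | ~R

UNSATISFIABLE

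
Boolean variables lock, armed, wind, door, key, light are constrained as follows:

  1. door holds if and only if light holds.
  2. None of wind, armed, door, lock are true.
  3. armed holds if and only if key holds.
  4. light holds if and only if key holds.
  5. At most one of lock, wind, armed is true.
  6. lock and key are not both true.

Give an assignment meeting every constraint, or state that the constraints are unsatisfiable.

lock = False; armed = False; wind = False; door = False; key = False; light = False

  (1) door=F, light=F — same ✓
  (2) {wind, armed, door, lock}: 0 true — none ✓
  (3) armed=F, key=F — same ✓
  (4) light=F, key=F — same ✓
  (5) {lock, wind, armed}: 0 true — at most one ✓
  (6) lock=F, key=F — not both ✓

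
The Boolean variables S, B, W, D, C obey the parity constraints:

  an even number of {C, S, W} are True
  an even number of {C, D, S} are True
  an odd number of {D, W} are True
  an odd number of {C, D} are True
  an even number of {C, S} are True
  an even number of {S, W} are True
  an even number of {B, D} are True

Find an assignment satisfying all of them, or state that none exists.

No satisfying assignment exists.

Adding constraints 1, 2, 3 mod 2: every variable appears an even number of times on the left, so the left side is 0.
But the right sides sum to 1 (mod 2). 0 ≠ 1 — the system is inconsistent.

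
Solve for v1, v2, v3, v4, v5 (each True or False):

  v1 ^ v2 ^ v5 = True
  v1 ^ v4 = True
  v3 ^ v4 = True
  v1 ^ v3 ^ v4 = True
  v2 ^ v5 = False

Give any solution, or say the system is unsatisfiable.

Adding constraints 1, 3, 4, 5 mod 2: every variable appears an even number of times on the left, so the left side is 0.
But the right sides sum to 1 (mod 2). 0 ≠ 1 — the system is inconsistent.

UNSATISFIABLE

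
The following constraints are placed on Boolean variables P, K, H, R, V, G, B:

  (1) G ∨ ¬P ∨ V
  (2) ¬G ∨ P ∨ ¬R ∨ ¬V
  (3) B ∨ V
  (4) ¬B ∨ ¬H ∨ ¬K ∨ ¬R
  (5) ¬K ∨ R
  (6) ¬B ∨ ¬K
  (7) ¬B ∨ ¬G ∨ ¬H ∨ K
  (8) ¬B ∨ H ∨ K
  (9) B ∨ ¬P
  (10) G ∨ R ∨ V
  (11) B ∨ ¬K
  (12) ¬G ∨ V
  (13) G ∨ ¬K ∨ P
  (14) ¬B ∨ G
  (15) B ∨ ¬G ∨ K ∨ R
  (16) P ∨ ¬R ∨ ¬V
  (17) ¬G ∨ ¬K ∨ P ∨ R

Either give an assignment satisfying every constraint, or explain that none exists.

Set P = False.
Set K = False.
Set H = False.
  then (¬B ∨ H ∨ K) forces B = False.
  then (B ∨ V) forces V = True.
  then (P ∨ ¬R ∨ ¬V) forces R = False.
  then (B ∨ ¬G ∨ K ∨ R) forces G = False.
All clauses satisfied.

P = False, K = False, H = False, R = False, V = True, G = False, B = False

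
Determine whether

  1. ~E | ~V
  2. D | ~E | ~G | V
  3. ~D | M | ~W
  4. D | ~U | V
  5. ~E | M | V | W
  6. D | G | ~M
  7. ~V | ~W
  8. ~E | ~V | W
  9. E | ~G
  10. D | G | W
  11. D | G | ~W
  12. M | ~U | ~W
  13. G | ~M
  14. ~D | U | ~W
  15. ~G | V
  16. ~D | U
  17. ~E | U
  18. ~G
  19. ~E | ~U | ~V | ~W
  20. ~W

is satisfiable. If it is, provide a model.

Unit clause (~G) forces G = False.
Unit clause (~W) forces W = False.
In (D | G | W) only D is left, so D = True.
In (G | ~M) only ~M is left, so M = False.
In (~D | U) only U is left, so U = True.
Set V = False.
  then (~E | M | V | W) forces E = False.
All clauses satisfied.

U=T, G=F, V=F, D=T, E=F, W=F, M=F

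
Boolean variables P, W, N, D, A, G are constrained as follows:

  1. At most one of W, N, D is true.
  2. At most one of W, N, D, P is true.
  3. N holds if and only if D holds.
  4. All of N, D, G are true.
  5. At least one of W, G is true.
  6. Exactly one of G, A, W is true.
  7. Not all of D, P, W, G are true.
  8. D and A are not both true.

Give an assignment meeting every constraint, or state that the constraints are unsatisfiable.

Unsatisfiable — no assignment works.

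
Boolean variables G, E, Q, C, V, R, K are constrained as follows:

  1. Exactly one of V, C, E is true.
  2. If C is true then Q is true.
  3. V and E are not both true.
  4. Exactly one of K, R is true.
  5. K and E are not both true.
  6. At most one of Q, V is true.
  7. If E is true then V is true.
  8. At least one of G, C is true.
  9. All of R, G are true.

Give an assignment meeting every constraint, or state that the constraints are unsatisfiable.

G=T, E=F, Q=T, C=T, V=F, R=T, K=F

  (1) {V, C, E}: 1 true — exactly one ✓
  (2) C=T ⇒ Q: T ✓
  (3) V=F, E=F — not both ✓
  (4) {K, R}: 1 true — exactly one ✓
  (5) K=F, E=F — not both ✓
  (6) {Q, V}: 1 true — at most one ✓
  (7) E=F ⇒ V: vacuous ✓
  (8) {G, C}: 2 true — at least one ✓
  (9) {R, G}: all 2 true ✓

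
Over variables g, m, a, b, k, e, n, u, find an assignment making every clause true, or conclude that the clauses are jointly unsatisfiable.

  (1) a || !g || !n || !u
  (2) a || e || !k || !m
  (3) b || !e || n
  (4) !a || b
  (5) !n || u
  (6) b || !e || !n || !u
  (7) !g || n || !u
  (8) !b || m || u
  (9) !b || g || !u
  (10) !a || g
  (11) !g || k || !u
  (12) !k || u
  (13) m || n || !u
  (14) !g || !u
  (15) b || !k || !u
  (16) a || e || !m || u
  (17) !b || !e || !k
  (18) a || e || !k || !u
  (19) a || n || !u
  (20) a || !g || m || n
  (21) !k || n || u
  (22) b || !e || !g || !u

g: False; m: False; a: False; b: False; k: False; e: False; n: False; u: False

Set g = False.
  then (!a || g) forces a = False.
Set m = False.
Try b = True:
  (!b || m || u) forces u = True.
  clause (!b || g || !u) is falsified — backtrack.
So b = False.
Try k = True:
  (!k || u) forces u = True.
  clause (b || !k || !u) is falsified — backtrack.
So k = False.
Set e = False.
Set n = False.
  then (m || n || !u) forces u = False.
All clauses satisfied.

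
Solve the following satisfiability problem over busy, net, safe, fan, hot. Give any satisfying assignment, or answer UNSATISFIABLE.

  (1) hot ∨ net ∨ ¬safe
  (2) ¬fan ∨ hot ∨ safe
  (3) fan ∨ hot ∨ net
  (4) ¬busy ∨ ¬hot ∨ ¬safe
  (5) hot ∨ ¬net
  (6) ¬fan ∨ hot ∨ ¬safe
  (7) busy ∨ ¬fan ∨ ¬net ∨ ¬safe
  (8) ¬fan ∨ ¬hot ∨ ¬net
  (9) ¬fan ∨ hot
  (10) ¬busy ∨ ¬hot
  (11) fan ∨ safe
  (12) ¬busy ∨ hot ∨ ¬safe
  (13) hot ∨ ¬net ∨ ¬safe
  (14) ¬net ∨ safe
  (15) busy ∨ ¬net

Try busy = True:
  (¬busy ∨ ¬hot) forces hot = False.
  (hot ∨ ¬net) forces net = False.
  (hot ∨ net ∨ ¬safe) forces safe = False.
  (¬fan ∨ hot ∨ safe) forces fan = False.
  clause (fan ∨ hot ∨ net) is falsified — backtrack.
So busy = False.
  then (busy ∨ ¬net) forces net = False.
Set safe = False.
  then (fan ∨ safe) forces fan = True.
  then (¬fan ∨ hot ∨ safe) forces hot = True.
All clauses satisfied.

busy: False, net: False, safe: False, fan: True, hot: True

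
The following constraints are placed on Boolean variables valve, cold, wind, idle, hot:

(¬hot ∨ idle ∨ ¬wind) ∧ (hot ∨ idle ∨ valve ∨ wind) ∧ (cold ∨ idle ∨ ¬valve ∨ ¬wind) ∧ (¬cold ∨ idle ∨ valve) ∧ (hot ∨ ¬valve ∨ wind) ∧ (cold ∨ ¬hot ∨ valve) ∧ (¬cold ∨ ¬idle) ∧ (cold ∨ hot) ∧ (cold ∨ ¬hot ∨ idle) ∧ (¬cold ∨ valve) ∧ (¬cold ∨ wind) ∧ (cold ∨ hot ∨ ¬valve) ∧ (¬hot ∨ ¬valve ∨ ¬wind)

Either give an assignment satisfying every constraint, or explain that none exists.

valve: True, cold: True, wind: True, idle: False, hot: False

Try valve = False:
  (¬cold ∨ valve) forces cold = False.
  (cold ∨ ¬hot ∨ valve) forces hot = False.
  clause (cold ∨ hot) is falsified — backtrack.
So valve = True.
Set cold = True.
  then (¬cold ∨ ¬idle) forces idle = False.
  then (¬cold ∨ wind) forces wind = True.
  then (¬hot ∨ ¬valve ∨ ¬wind) forces hot = False.
All clauses satisfied.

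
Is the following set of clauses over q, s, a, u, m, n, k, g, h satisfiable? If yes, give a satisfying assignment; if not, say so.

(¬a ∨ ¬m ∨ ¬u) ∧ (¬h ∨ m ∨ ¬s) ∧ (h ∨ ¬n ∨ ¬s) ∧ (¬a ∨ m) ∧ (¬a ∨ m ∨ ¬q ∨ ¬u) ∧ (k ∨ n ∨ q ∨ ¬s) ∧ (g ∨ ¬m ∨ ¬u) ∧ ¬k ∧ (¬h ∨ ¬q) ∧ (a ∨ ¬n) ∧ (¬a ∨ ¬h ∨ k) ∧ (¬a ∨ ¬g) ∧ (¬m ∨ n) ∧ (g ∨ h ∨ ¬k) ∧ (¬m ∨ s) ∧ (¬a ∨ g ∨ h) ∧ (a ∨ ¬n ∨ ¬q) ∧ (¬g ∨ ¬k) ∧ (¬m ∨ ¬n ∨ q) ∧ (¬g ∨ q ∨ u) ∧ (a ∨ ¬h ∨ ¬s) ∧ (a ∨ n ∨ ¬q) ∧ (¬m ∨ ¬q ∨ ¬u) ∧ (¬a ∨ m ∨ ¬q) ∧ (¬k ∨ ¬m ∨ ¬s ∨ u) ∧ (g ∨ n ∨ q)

q = False, s = False, a = False, u = True, m = False, n = False, k = False, g = True, h = True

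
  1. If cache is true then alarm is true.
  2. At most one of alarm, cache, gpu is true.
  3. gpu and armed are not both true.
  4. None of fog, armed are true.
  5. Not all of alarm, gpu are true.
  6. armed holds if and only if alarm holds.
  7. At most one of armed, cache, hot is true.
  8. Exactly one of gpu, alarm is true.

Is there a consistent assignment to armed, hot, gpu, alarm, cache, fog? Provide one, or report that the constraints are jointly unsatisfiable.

armed: False, hot: True, gpu: True, alarm: False, cache: False, fog: False

  (1) cache=F ⇒ alarm: vacuous ✓
  (2) {alarm, cache, gpu}: 1 true — at most one ✓
  (3) gpu=T, armed=F — not both ✓
  (4) {fog, armed}: 0 true — none ✓
  (5) {alarm, gpu}: 1/2 true — not all ✓
  (6) armed=F, alarm=F — same ✓
  (7) {armed, cache, hot}: 1 true — at most one ✓
  (8) {gpu, alarm}: 1 true — exactly one ✓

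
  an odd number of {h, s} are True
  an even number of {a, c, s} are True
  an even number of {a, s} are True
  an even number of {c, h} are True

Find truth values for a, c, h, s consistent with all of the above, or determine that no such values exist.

a: True; c: False; h: False; s: True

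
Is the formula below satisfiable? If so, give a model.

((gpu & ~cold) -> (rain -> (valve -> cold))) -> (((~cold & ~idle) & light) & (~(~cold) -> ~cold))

valve=F, light=T, gpu=T, cold=F, idle=F, rain=T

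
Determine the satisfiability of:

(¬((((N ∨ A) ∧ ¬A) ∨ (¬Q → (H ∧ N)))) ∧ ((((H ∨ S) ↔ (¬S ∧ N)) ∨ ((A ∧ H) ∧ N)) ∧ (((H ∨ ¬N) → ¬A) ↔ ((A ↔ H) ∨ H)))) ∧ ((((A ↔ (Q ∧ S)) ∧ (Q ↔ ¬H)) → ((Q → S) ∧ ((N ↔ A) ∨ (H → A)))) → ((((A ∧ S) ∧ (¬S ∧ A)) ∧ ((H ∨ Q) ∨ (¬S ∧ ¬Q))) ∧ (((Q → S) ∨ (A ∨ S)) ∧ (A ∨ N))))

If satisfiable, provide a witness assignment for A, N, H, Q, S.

Case Q = True: the conjunct ¬((((N ∨ A) ∧ ¬A) ∨ (¬Q → (H ∧ N)))) becomes ¬((((N ∨ A) ∧ ¬A) ∨ True)) = False.
Case Q = False: the formula simplifies to (¬((((N ∨ A) ∧ ¬A) ∨ (H ∧ N))) ∧ ((((H ∨ S) ↔ (¬S ∧ N)) ∨ ((A ∧ H) ∧ N)) ∧ (((H ∨ ¬N) → ¬A) ↔ ((A ↔ H) ∨ H)))) ∧ (((¬A ∧ H) → ((N ↔ A) ∨ (H → A))) → ((((A ∧ S) ∧ (¬S ∧ A)) ∧ (H ∨ ¬S)) ∧ (A ∨ N))).
  A = True: simplifies to (¬((H ∧ N)) ∧ ((((H ∨ S) ↔ (¬S ∧ N)) ∨ (H ∧ N)) ∧ (¬((H ∨ ¬N)) ↔ (H ∨ H)))) ∧ ((S ∧ ¬S) ∧ (H ∨ ¬S)).
    S = True: the conjunct ¬S is False.
    S = False: the conjunct S is False.
  A = False: simplifies to (¬((N ∨ (H ∧ N))) ∧ (((H ∨ S) ↔ (¬S ∧ N)) ∧ (¬H ∨ H))) ∧ ¬((H → (¬N ∨ ¬H))).
    N = True: the conjunct ¬((N ∨ (H ∧ N))) becomes ¬((True ∨ H)) = False.
    N = False: the conjunct ¬((H → (¬N ∨ ¬H))) becomes ¬((H → True)) = False.
Both cases fail — unsatisfiable.

Unsatisfiable — no assignment works.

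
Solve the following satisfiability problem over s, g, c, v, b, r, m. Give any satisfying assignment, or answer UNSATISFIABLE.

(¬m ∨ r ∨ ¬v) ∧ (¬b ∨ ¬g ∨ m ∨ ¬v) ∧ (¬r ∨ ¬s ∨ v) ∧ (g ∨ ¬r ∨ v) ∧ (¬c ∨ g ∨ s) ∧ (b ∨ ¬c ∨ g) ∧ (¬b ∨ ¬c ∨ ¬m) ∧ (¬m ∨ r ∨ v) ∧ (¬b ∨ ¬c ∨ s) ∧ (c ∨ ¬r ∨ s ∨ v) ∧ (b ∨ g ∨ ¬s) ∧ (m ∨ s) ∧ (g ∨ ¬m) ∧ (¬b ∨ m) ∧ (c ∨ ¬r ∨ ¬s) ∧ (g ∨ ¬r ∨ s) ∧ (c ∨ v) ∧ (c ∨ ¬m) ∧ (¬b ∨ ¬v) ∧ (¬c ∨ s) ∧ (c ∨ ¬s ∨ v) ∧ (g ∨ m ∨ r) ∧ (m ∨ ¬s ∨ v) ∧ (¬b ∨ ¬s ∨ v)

s=T, g=T, c=T, v=T, b=F, r=F, m=F

Try s = False:
  (m ∨ s) forces m = True.
  (g ∨ ¬m) forces g = True.
  (c ∨ ¬m) forces c = True.
  clause (¬c ∨ s) is falsified — backtrack.
So s = True.
Try g = False:
  (b ∨ g ∨ ¬s) forces b = True.
  (g ∨ ¬m) forces m = False.
  clause (¬b ∨ m) is falsified — backtrack.
So g = True.
Set c = True.
Set v = True.
  then (¬b ∨ ¬v) forces b = False.
Set r = False.
  then (¬m ∨ r ∨ ¬v) forces m = False.
All clauses satisfied.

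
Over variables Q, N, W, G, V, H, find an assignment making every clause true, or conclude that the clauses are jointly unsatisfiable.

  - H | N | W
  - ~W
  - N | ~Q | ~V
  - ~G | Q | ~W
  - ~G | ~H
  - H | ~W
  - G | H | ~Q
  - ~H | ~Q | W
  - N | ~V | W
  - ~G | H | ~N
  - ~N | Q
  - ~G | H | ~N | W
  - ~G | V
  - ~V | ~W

Q = False, N = False, W = False, G = False, V = False, H = True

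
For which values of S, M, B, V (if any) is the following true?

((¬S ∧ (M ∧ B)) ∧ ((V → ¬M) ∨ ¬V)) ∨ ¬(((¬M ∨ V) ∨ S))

S = False; M = True; B = False; V = False

  ((¬S ∧ (M ∧ B)) ∧ ((V → ¬M) ∨ ¬V)) ∨ ¬(((¬M ∨ V) ∨ S)) = True
    (¬S ∧ (M ∧ B)) ∧ ((V → ¬M) ∨ ¬V) = False
      ¬S ∧ (M ∧ B) = False
        ¬S = True
        M ∧ B = False
      (V → ¬M) ∨ ¬V = True
        V → ¬M = True
          ¬M = False
        ¬V = True
    ¬(((¬M ∨ V) ∨ S)) = True
      (¬M ∨ V) ∨ S = False
        ¬M ∨ V = False
          ¬M = False
The formula evaluates to True.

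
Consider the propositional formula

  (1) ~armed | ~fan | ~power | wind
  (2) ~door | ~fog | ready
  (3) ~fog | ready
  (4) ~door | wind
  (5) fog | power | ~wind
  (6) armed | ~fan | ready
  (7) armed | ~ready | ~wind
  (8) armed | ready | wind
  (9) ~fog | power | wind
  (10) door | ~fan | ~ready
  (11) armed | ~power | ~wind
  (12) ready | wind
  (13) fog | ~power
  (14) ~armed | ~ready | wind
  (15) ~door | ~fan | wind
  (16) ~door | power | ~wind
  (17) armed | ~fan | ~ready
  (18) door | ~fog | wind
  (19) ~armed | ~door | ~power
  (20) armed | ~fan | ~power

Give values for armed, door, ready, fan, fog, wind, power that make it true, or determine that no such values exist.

armed = False, door = False, ready = True, fan = False, fog = False, wind = False, power = False

Set armed = False.
Set door = False.
Try ready = False:
  (~fog | ready) forces fog = False.
  (armed | ~fan | ready) forces fan = False.
  (armed | ready | wind) forces wind = True.
  (fog | power | ~wind) forces power = True.
  clause (armed | ~power | ~wind) is falsified — backtrack.
So ready = True.
  then (armed | ~ready | ~wind) forces wind = False.
  then (door | ~fan | ~ready) forces fan = False.
  then (door | ~fog | wind) forces fog = False.
  then (fog | ~power) forces power = False.
All clauses satisfied.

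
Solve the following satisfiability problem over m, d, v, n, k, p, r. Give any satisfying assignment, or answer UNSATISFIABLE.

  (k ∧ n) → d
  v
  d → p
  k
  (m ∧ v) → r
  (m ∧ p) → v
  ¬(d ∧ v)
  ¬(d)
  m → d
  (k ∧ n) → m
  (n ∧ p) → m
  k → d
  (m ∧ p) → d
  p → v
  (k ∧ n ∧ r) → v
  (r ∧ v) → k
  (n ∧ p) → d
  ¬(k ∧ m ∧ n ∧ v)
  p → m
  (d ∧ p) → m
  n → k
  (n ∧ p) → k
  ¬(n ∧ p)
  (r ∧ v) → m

Case k = True:
  (v) forces v = True.
  (¬d) forces d = False.
  Clause (d ∨ ¬k) is falsified — contradiction.
Case k = False:
  Clause (k) is falsified — contradiction.
Both cases fail, so the formula is unsatisfiable.

The formula is unsatisfiable.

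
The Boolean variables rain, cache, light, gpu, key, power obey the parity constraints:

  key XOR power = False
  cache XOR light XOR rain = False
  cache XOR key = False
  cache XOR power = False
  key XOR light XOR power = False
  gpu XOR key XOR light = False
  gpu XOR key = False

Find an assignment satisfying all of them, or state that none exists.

rain = False, cache = False, light = False, gpu = False, key = False, power = False

key XOR power = F XOR F = False ✓
cache XOR light XOR rain = F XOR F XOR F = False ✓
cache XOR key = F XOR F = False ✓
cache XOR power = F XOR F = False ✓
key XOR light XOR power = F XOR F XOR F = False ✓
gpu XOR key XOR light = F XOR F XOR F = False ✓
gpu XOR key = F XOR F = False ✓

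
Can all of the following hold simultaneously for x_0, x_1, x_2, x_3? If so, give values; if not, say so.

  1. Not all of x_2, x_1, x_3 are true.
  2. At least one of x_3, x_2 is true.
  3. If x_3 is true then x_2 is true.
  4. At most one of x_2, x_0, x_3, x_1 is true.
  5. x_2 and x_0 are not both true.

x_0 = False, x_1 = False, x_2 = True, x_3 = False

  (1) {x_2, x_1, x_3}: 1/3 true — not all ✓
  (2) {x_3, x_2}: 1 true — at least one ✓
  (3) x_3=F ⇒ x_2: vacuous ✓
  (4) {x_2, x_0, x_3, x_1}: 1 true — at most one ✓
  (5) x_2=T, x_0=F — not both ✓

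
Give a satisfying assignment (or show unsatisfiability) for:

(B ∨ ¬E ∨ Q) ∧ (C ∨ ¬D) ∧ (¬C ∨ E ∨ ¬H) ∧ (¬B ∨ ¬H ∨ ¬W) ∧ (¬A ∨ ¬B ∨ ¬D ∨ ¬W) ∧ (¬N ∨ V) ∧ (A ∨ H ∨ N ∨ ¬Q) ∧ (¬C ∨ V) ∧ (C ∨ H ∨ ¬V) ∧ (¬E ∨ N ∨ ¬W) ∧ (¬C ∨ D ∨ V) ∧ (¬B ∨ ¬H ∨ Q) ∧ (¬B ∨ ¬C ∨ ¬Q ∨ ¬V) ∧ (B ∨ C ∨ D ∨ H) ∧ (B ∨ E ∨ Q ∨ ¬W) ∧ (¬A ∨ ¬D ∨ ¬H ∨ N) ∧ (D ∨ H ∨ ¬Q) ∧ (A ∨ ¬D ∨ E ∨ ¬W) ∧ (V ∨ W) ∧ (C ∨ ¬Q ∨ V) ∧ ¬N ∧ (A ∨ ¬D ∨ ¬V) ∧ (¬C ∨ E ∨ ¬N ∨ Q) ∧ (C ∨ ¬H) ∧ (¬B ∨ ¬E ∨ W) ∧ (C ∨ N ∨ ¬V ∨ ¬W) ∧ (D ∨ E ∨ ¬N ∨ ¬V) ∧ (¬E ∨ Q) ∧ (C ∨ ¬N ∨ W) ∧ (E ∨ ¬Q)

C = True, H = False, V = True, Q = False, N = False, W = False, A = True, E = False, D = False, B = False

Unit clause (¬N) forces N = False.
Set C = True.
  then (¬C ∨ V) forces V = True.
Set H = False.
Set Q = False.
  then (¬E ∨ Q) forces E = False.
Set W = False.
Set A = True.
Set D = False.
Set B = False.
All clauses satisfied.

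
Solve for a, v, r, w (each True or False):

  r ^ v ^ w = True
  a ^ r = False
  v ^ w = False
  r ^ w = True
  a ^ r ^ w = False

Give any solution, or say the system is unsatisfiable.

a = True, v = False, r = True, w = False

r ^ v ^ w = T ^ F ^ F = True ✓
a ^ r = T ^ T = False ✓
v ^ w = F ^ F = False ✓
r ^ w = T ^ F = True ✓
a ^ r ^ w = T ^ T ^ F = False ✓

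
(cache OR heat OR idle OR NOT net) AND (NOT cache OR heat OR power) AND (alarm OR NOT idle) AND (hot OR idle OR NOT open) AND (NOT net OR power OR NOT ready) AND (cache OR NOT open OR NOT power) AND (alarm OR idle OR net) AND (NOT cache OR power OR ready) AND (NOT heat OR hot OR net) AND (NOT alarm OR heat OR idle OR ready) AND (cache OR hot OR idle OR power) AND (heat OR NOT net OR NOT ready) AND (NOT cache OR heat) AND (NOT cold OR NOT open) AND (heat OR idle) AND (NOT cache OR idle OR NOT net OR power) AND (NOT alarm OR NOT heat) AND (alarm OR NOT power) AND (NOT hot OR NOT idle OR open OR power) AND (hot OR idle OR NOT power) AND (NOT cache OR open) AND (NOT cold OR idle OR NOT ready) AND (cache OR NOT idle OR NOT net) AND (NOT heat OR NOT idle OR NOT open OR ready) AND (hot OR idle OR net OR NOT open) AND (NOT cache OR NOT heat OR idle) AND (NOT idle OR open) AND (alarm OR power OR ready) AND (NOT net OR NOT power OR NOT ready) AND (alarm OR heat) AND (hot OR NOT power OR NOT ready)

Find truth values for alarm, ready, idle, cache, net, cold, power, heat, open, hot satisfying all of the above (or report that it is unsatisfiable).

Set alarm = True.
  then (NOT alarm OR NOT heat) forces heat = False.
  then (NOT cache OR heat) forces cache = False.
  then (heat OR idle) forces idle = True.
  then (cache OR NOT idle OR NOT net) forces net = False.
  then (NOT idle OR open) forces open = True.
  then (cache OR NOT open OR NOT power) forces power = False.
  then (NOT cold OR NOT open) forces cold = False.
Set ready = False.
Set hot = True.
All clauses satisfied.

alarm=T, ready=F, idle=T, cache=F, net=F, cold=F, power=F, heat=F, open=T, hot=T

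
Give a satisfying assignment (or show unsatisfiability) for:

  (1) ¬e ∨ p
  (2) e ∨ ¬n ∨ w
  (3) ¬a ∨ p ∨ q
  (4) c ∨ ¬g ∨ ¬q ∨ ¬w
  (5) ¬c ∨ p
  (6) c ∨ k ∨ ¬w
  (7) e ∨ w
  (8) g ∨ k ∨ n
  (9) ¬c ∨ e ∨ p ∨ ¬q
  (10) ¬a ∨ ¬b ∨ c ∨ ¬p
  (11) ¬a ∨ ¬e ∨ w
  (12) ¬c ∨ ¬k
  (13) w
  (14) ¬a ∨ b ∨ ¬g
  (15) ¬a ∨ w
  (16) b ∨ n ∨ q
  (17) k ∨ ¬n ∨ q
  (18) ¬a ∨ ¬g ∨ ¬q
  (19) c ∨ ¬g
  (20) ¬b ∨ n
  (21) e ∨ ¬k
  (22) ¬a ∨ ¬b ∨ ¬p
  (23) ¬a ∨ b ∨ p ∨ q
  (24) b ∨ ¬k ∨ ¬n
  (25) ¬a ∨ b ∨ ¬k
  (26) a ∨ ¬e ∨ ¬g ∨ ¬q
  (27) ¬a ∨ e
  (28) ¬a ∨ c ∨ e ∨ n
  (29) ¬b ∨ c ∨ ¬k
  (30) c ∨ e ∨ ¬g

k = False, a = False, n = True, g = False, q = True, p = True, c = True, e = True, b = True, w = True

Unit clause (w) forces w = True.
Set k = False.
  then (c ∨ k ∨ ¬w) forces c = True.
  then (¬c ∨ p) forces p = True.
Set a = False.
Set n = True.
  then (k ∨ ¬n ∨ q) forces q = True.
Set g = False.
Set e = True.
Set b = True.
All clauses satisfied.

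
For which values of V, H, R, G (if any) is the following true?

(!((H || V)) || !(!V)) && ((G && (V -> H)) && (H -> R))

V = True; H = True; R = True; G = True

  !((H || V)) || !(!V) = True
    !((H || V)) = False
      H || V = True
    !(!V) = True
      !V = False
  (G && (V -> H)) && (H -> R) = True
    G && (V -> H) = True
      V -> H = True
    H -> R = True
Both conjuncts True, so the formula holds.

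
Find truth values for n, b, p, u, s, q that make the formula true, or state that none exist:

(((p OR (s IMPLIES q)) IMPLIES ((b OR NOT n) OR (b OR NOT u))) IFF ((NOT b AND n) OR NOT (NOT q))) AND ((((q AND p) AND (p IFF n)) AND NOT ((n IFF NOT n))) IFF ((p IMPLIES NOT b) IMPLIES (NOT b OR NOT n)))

n=T; b=T; p=T; u=F; s=F; q=T

  ((p OR (s IMPLIES q)) IMPLIES ((b OR NOT n) OR (b OR NOT u))) IFF ((NOT b AND n) OR NOT (NOT q)) = True
    (p OR (s IMPLIES q)) IMPLIES ((b OR NOT n) OR (b OR NOT u)) = True
      p OR (s IMPLIES q) = True
        s IMPLIES q = True
      (b OR NOT n) OR (b OR NOT u) = True
        b OR NOT n = True
          NOT n = False
        b OR NOT u = True
          NOT u = True
    (NOT b AND n) OR NOT (NOT q) = True
      NOT b AND n = False
        NOT b = False
      NOT (NOT q) = True
        NOT q = False
  (((q AND p) AND (p IFF n)) AND NOT ((n IFF NOT n))) IFF ((p IMPLIES NOT b) IMPLIES (NOT b OR NOT n)) = True
    ((q AND p) AND (p IFF n)) AND NOT ((n IFF NOT n)) = True
      (q AND p) AND (p IFF n) = True
        q AND p = True
        p IFF n = True
      NOT ((n IFF NOT n)) = True
        n IFF NOT n = False
          NOT n = False
    (p IMPLIES NOT b) IMPLIES (NOT b OR NOT n) = True
      p IMPLIES NOT b = False
        NOT b = False
      NOT b OR NOT n = False
        NOT b = False
        NOT n = False
Both conjuncts True, so the formula holds.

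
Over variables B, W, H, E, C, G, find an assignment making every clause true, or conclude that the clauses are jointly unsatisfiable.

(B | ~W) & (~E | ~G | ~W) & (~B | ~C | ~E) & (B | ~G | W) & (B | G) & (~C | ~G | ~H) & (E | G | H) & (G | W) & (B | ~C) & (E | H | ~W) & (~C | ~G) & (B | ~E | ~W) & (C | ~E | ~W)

Try B = False:
  (B | ~W) forces W = False.
  (B | ~G | W) forces G = False.
  clause (B | G) is falsified — backtrack.
So B = True.
Set W = True.
Set H = True.
Set E = False.
Set C = True.
  then (~C | ~G | ~H) forces G = False.
All clauses satisfied.

B = True, W = True, H = True, E = False, C = True, G = False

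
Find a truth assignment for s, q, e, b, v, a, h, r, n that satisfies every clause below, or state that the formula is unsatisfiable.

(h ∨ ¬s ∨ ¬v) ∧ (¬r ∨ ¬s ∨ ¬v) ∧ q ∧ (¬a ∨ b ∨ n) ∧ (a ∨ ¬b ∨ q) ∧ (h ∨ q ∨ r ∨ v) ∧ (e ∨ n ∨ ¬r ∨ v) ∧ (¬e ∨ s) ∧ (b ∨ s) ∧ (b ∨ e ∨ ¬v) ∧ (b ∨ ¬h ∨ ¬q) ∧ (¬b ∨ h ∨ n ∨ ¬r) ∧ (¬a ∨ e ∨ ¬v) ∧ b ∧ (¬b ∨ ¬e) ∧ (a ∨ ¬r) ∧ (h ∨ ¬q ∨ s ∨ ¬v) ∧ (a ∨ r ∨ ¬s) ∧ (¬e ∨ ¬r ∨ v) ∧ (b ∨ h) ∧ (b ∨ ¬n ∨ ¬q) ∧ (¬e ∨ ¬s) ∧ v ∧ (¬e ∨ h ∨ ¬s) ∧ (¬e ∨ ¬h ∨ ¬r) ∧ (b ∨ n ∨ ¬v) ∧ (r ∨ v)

s = False, q = True, e = False, b = True, v = True, a = False, h = True, r = False, n = False

Unit clause (q) forces q = True.
Unit clause (b) forces b = True.
In (¬b ∨ ¬e) only ¬e is left, so e = False.
Unit clause (v) forces v = True.
In (¬a ∨ e ∨ ¬v) only ¬a is left, so a = False.
In (a ∨ ¬r) only ¬r is left, so r = False.
In (a ∨ r ∨ ¬s) only ¬s is left, so s = False.
In (h ∨ ¬q ∨ s ∨ ¬v) only h is left, so h = True.
Set n = False.
All clauses satisfied.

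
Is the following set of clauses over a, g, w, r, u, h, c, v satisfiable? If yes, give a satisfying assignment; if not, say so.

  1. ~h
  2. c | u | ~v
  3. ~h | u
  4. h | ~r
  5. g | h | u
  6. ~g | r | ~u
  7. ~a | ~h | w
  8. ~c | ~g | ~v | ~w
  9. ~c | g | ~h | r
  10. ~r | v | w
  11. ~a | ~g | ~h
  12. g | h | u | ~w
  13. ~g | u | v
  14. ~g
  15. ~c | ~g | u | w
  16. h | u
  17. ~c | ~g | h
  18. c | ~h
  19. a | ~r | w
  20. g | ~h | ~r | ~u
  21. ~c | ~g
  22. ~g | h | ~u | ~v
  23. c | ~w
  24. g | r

The formula is unsatisfiable.

Case g = True:
  Clause (~g) is falsified — contradiction.
Case g = False:
  (~h) forces h = False.
  (h | ~r) forces r = False.
  Clause (g | r) is falsified — contradiction.
Both cases fail, so the formula is unsatisfiable.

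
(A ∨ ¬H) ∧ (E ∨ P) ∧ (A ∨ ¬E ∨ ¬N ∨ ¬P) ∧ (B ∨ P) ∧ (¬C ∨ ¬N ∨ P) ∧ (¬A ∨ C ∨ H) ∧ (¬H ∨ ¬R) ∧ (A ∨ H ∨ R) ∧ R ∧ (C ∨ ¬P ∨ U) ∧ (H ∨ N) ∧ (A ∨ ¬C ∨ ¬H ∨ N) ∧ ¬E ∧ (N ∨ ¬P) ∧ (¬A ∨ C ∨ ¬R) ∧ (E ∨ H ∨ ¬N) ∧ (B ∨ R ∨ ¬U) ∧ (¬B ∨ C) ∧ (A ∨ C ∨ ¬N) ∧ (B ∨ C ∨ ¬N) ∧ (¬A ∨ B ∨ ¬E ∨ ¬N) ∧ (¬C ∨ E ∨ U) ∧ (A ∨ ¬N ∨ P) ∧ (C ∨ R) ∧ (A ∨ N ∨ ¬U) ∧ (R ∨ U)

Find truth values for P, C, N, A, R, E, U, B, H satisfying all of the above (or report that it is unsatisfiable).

Case R = True:
  (¬H ∨ ¬R) forces H = False.
  (H ∨ N) forces N = True.
  (¬E) forces E = False.
  Clause (E ∨ H ∨ ¬N) is falsified — contradiction.
Case R = False:
  Clause (R) is falsified — contradiction.
Both cases fail, so the formula is unsatisfiable.

The formula is unsatisfiable.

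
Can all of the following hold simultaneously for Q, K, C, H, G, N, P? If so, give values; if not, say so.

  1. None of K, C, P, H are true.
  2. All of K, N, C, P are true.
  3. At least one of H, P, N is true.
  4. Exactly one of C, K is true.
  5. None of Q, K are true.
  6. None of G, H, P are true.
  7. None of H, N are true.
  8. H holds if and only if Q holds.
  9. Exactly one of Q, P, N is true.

Case K = True:
  Constraint (1) is violated (K=T) — contradiction.
Case K = False:
  Constraint (2) is violated (K=F) — contradiction.
Both cases fail — unsatisfiable.

UNSATISFIABLE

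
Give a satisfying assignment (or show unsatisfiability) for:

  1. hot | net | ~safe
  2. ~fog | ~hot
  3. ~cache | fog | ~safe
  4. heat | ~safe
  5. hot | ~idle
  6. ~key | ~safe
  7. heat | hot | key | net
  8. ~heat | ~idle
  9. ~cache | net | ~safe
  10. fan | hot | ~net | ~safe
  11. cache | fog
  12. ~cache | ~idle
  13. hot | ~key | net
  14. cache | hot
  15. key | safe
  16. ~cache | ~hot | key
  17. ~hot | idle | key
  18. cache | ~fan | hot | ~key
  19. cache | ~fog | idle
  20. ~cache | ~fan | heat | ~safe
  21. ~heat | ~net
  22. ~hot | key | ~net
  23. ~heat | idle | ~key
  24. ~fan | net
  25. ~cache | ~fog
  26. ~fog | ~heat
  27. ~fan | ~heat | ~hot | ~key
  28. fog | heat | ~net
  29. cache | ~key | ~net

Set idle = False.
Try cache = False:
  (cache | fog) forces fog = True.
  clause (cache | ~fog | idle) is falsified — backtrack.
So cache = True.
  then (~cache | ~fog) forces fog = False.
  then (~cache | fog | ~safe) forces safe = False.
  then (key | safe) forces key = True.
  then (~heat | idle | ~key) forces heat = False.
  then (fog | heat | ~net) forces net = False.
  then (hot | ~key | net) forces hot = True.
  then (~fan | net) forces fan = False.
All clauses satisfied.

idle = False, cache = True, fan = False, net = False, hot = True, key = True, fog = False, heat = False, safe = False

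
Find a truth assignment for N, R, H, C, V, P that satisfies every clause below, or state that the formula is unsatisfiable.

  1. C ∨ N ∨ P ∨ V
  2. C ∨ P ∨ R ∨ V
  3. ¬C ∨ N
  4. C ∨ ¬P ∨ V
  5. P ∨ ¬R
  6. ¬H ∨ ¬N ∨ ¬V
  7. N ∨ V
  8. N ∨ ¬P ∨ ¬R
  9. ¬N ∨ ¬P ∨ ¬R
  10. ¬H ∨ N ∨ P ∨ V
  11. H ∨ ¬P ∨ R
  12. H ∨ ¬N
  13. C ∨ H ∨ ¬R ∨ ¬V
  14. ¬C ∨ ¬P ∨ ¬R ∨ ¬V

N = False, R = False, H = True, C = False, V = True, P = False

Set N = False.
  then (¬C ∨ N) forces C = False.
  then (N ∨ V) forces V = True.
Set R = False.
Set H = True.
Set P = False.
All clauses satisfied.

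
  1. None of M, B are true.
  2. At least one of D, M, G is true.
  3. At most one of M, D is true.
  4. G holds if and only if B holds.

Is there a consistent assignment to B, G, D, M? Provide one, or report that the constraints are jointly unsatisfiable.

B = False, G = False, D = True, M = False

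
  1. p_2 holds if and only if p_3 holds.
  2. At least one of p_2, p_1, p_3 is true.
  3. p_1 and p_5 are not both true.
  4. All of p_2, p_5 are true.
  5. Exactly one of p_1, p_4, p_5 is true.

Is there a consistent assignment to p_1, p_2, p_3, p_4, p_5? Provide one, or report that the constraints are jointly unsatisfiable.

p_1 = False; p_2 = True; p_3 = True; p_4 = False; p_5 = True

  (1) p_2=T, p_3=T — same ✓
  (2) {p_2, p_1, p_3}: 2 true — at least one ✓
  (3) p_1=F, p_5=T — not both ✓
  (4) {p_2, p_5}: all 2 true ✓
  (5) {p_1, p_4, p_5}: 1 true — exactly one ✓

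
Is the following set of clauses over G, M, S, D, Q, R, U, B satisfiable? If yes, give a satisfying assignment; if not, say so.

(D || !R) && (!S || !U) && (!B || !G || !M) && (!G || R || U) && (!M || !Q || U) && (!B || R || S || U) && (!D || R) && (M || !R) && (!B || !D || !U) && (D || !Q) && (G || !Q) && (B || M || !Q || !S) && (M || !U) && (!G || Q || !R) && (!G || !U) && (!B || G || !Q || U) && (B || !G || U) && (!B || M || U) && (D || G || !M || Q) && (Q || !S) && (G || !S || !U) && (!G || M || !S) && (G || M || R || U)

Set G = False.
  then (G || !Q) forces Q = False.
  then (Q || !S) forces S = False.
Try M = False:
  (M || !R) forces R = False.
  (!D || R) forces D = False.
  (M || !U) forces U = False.
  clause (G || M || R || U) is falsified — backtrack.
So M = True.
  then (D || G || !M || Q) forces D = True.
  then (!D || R) forces R = True.
Set U = False.
Set B = True.
All clauses satisfied.

G = False, M = True, S = False, D = True, Q = False, R = True, U = False, B = True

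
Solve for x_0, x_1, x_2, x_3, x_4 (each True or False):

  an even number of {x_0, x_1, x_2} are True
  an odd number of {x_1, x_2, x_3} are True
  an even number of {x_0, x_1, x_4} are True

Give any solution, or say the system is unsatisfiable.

x_0 = True; x_1 = False; x_2 = True; x_3 = False; x_4 = True

{x_0, x_1, x_2}: 2 true → even ✓
{x_1, x_2, x_3}: 1 true → odd ✓
{x_0, x_1, x_4}: 2 true → even ✓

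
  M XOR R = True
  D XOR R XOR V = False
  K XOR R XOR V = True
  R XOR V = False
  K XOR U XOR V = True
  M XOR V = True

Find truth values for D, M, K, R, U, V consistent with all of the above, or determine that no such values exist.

D = False, M = False, K = True, R = True, U = True, V = True

M XOR R = F XOR T = True ✓
D XOR R XOR V = F XOR T XOR T = False ✓
K XOR R XOR V = T XOR T XOR T = True ✓
R XOR V = T XOR T = False ✓
K XOR U XOR V = T XOR T XOR T = True ✓
M XOR V = F XOR T = True ✓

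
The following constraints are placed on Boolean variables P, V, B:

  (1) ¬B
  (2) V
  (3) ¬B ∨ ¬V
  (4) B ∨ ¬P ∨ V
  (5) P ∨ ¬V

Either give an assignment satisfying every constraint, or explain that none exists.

P = True, V = True, B = False

Unit clause (¬B) forces B = False.
Unit clause (V) forces V = True.
In (P ∨ ¬V) only P is left, so P = True.
All clauses satisfied.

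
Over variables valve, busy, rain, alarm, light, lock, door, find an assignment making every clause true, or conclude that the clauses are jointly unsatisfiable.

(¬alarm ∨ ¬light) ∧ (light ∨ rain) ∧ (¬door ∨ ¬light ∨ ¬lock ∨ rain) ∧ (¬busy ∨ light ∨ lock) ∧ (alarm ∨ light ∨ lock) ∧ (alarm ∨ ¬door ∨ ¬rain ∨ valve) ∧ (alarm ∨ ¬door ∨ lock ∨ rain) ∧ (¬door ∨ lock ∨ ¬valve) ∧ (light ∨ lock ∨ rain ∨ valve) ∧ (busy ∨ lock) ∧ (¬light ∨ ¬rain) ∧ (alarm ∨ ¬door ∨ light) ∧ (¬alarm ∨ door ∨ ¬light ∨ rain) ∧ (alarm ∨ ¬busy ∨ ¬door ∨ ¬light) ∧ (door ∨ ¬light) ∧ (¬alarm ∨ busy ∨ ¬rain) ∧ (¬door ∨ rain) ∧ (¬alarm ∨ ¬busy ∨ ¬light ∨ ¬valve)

Set valve = False.
Set busy = True.
Try rain = False:
  (light ∨ rain) forces light = True.
  (¬alarm ∨ ¬light) forces alarm = False.
  (alarm ∨ ¬busy ∨ ¬door ∨ ¬light) forces door = False.
  clause (door ∨ ¬light) is falsified — backtrack.
So rain = True.
  then (¬light ∨ ¬rain) forces light = False.
  then (¬busy ∨ light ∨ lock) forces lock = True.
Set alarm = True.
Set door = False.
All clauses satisfied.

valve = False, busy = True, rain = True, alarm = True, light = False, lock = True, door = False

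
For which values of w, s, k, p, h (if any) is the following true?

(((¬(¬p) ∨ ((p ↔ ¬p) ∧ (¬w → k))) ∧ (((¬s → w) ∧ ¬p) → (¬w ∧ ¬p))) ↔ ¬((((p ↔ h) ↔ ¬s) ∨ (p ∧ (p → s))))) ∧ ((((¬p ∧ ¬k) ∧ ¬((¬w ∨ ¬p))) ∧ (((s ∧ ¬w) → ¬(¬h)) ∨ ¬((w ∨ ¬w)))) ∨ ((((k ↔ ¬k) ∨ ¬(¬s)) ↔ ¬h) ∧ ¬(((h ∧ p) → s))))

Case p = True: the formula simplifies to ¬(((h ↔ ¬s) ∨ s)) ∧ ((((k ↔ ¬k) ∨ ¬(¬s)) ↔ ¬h) ∧ ¬((h → s))).
  s = True: the conjunct ¬(((h ↔ ¬s) ∨ s)) becomes ¬((¬h ∨ True)) = False.
  s = False: simplifies to ¬h ∧ (((k ↔ ¬k) ↔ ¬h) ∧ ¬(¬h)).
    h = True: the conjunct ¬h is False.
    h = False: the conjunct ¬(¬h) becomes ¬(¬False) = False.
Case p = False: the conjunct (((¬p ∧ ¬k) ∧ ¬((¬w ∨ ¬p))) ∧ (((s ∧ ¬w) → ¬(¬h)) ∨ ¬((w ∨ ¬w)))) ∨ ((((k ↔ ¬k) ∨ ¬(¬s)) ↔ ¬h) ∧ ¬(((h ∧ p) → s))) becomes (False ∧ (((s ∧ ¬w) → ¬(¬h)) ∨ ¬((w ∨ ¬w)))) ∨ ((((k ↔ ¬k) ∨ ¬(¬s)) ↔ ¬h) ∧ False) = False.
Both cases fail — unsatisfiable.

The formula is unsatisfiable.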